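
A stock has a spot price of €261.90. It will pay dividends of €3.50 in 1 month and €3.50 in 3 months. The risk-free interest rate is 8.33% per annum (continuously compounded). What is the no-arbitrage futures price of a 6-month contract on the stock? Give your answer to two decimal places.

€265.84

PV(dividends) I = 3.50·e^(−0.0833·1/12) + 3.50·e^(−0.0833·3/12)
I = 3.4758 + 3.4279 = 6.9037
F = (S − I)·e^(rT) = (261.90 − 6.9037) · e^(0.0833·6/12)
= 254.9963 · e^0.041650 = 254.9963 × 1.042530 = €265.84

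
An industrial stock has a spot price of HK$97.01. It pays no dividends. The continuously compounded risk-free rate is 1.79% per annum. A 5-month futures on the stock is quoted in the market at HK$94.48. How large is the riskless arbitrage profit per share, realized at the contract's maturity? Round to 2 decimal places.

Fair futures: F* = S·e^(carry·T), with carry = r = 0.0179
F* = 97.01 · e^(0.0179 × 5/12) = 97.01 · e^0.007458 = 97.01 × 1.007486 = HK$97.7362
Market HK$94.48 < fair HK$97.7362: forward underpriced → reverse cash-and-carry (short spot, go long the forward).
At maturity, profit = |F_mkt − F*| = |94.48 − 97.7362| = HK$3.26 per share

HK$3.26 per share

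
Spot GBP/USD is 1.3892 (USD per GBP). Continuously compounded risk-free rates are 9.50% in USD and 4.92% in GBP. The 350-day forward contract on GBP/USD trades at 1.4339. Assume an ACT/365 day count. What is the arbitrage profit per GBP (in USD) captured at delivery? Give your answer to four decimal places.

0.0177 per GBP (in USD)

Fair forward: F* = S·e^(carry·T), with carry = (r_USD − r_GBP) = 0.0950 − 0.0492 = 0.0458
F* = 1.3892 · e^(0.0458 × 350/365) = 1.3892 · e^0.043918 = 1.3892 × 1.044897 = 1.4516
Market 1.4339 < fair 1.4516: forward underpriced → reverse cash-and-carry (short spot, go long the forward).
At maturity, profit = |F_mkt − F*| = |1.4339 − 1.4516| = 0.0177 per GBP (in USD)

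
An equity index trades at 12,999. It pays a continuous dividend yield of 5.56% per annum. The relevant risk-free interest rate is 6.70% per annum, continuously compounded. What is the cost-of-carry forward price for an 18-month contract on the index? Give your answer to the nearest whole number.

13,223

F = S·e^((r − q)T) = 12999 · e^((0.0670 − 0.0556) × 18/12)
= 12999 · e^0.017100 = 12999 × 1.017247
F = 13,223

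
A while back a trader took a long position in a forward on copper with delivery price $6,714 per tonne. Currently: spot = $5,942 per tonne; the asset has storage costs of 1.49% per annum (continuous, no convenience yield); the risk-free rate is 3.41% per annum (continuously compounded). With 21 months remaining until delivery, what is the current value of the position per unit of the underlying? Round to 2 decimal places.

-$226.09 per tonne

Current fair forward for the remaining 21 months: F = S·e^((r + u)·T), (r + u) = 0.0341 + 0.0149 = 0.0490
F = 5942 · e^(0.0490 × 21/12) = 5942 × 1.08953391 = 6474.0105
Value of long forward = (F − K)·e^(−rT) = (6474.0105 − 6714) · e^(−0.0341·21/12)
= -239.9895 × 0.94207066 = -226.09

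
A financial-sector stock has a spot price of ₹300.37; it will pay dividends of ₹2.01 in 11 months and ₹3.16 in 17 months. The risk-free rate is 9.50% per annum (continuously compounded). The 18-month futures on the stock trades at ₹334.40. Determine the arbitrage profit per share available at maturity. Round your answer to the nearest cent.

PV(dividends) I = 2.01·e^(−0.0950·11/12) + 3.16·e^(−0.0950·17/12) = 4.6045
Fair futures F* = (S − I)·e^(rT) = (300.37 − 4.6045)·e^0.142500 = 295.7655 × 1.153153 = 341.0629
Market ₹334.40 < fair 341.0629: forward underpriced → reverse cash-and-carry (short the stock, invest proceeds at r, pay the dividends, go long the forward).
Profit at T = |F_mkt − F*| = |334.40 − 341.0629| = ₹6.66 per share

₹6.66 per share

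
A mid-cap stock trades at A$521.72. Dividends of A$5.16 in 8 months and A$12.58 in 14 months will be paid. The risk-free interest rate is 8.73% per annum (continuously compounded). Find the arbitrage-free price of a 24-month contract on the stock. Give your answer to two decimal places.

PV(dividends) I = 5.16·e^(−0.0873·8/12) + 12.58·e^(−0.0873·14/12)
I = 4.8683 + 11.3618 = 16.2301
F = (S − I)·e^(rT) = (521.72 − 16.2301) · e^(0.0873·24/12)
= 505.4899 · e^0.174600 = 505.4899 × 1.190770 = A$601.92

A$601.92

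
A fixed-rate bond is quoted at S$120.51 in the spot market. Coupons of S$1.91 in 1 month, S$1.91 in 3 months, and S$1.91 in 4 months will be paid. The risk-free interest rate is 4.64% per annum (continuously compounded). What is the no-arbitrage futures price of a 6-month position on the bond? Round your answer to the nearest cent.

S$117.53

PV(coupons) I = 1.91·e^(−0.0464·1/12) + 1.91·e^(−0.0464·3/12) + 1.91·e^(−0.0464·4/12)
I = 1.9026 + 1.8880 + 1.8807 = 5.6713
F = (S − I)·e^(rT) = (120.51 − 5.6713) · e^(0.0464·6/12)
= 114.8387 · e^0.023200 = 114.8387 × 1.023471 = S$117.53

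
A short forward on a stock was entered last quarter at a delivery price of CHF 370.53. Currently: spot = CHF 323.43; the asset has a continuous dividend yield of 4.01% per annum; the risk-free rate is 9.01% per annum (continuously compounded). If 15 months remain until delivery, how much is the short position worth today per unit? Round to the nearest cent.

CHF 23.45

Current fair forward for the remaining 15 months: F = S·e^((r − q)·T), (r − q) = 0.0901 − 0.0401 = 0.0500
F = 323.43 · e^(0.0500 × 15/12) = 323.43 × 1.064494 = 344.2893
Value of long forward = (F − K)·e^(−rT) = (344.2893 − 370.53) · e^(−0.0901·15/12)
= -26.2407 × 0.893486 = -23.45
Short position value = −(long value) = CHF 23.45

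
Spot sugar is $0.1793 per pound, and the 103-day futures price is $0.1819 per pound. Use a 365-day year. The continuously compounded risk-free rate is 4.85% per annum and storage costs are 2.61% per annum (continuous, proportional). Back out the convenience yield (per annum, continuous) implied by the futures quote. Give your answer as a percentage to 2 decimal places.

F = S·e^((r+u−y)T) ⇒ (r+u−y) = ln(F/S)/T
ln(0.1819/0.1793) = 0.014397; /T ⇒ 0.051018
y = r + u − ln(F/S)/T = 0.0485 + 0.0261 − 0.051018 = 0.023582
y = 2.36%

2.36%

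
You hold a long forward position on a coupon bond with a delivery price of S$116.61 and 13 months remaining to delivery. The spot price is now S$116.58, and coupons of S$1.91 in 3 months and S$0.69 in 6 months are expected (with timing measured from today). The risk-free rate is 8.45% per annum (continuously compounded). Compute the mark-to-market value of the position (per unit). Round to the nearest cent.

PV(remaining coupons) I = 1.91·e^(−0.0845·3/12) + 0.69·e^(−0.0845·6/12) = 2.5315
Current forward F = (S − I)·e^(rT) = (116.58 − 2.5315)·e^(0.0845·13/12) = 114.0485 × 1.095862 = 124.9814
Value (long) = (F − K)·e^(−rT) = (124.9814 − 116.61) × 0.912523 = 7.6391
Value = S$7.64

S$7.64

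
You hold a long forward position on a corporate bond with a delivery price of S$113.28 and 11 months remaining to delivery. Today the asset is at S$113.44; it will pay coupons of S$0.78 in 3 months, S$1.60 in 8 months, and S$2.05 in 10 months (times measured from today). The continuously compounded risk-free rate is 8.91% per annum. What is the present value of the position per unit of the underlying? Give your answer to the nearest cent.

PV(remaining coupons) I = 0.78·e^(−0.0891·3/12) + 1.60·e^(−0.0891·8/12) + 2.05·e^(−0.0891·10/12) = 4.1738
Current forward F = (S − I)·e^(rT) = (113.44 − 4.1738)·e^(0.0891·11/12) = 109.2662 × 1.085103 = 118.5651
Value (long) = (F − K)·e^(−rT) = (118.5651 − 113.28) × 0.921571 = 4.8706
Value = S$4.87

S$4.87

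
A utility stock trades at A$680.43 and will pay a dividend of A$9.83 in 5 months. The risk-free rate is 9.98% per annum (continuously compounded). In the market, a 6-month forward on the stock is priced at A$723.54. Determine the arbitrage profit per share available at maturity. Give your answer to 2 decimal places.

PV(dividends) I = 9.83·e^(−0.0998·5/12) = 9.4296
Fair forward F* = (S − I)·e^(rT) = (680.43 − 9.4296)·e^0.049900 = 671.0004 × 1.051166 = 705.3328
Market A$723.54 > fair 705.3328: forward overpriced → cash-and-carry (borrow at r, buy the stock and collect the dividends, short the forward).
Profit at T = |F_mkt − F*| = |723.54 − 705.3328| = A$18.21 per share

A$18.21 per share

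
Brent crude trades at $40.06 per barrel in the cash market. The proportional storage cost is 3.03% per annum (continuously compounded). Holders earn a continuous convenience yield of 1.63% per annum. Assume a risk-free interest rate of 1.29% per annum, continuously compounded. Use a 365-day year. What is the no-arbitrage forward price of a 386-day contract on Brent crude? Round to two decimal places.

$41.22 per barrel

Net carry = r + u − y = 0.0129 + 0.0303 − 0.0163 = 0.0269
F = S·e^((r+u−y)T) = 40.06 · e^(0.0269 × 386/365) = 40.06 · e^0.028448
= 40.06 × 1.028857 = $41.22 per barrel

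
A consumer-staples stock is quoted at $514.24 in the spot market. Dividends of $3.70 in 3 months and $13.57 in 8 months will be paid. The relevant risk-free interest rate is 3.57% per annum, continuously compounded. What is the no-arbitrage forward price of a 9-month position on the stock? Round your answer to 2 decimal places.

PV(dividends) I = 3.70·e^(−0.0357·3/12) + 13.57·e^(−0.0357·8/12)
I = 3.6671 + 13.2508 = 16.9179
F = (S − I)·e^(rT) = (514.24 − 16.9179) · e^(0.0357·9/12)
= 497.3221 · e^0.026775 = 497.3221 × 1.027137 = $510.82

$510.82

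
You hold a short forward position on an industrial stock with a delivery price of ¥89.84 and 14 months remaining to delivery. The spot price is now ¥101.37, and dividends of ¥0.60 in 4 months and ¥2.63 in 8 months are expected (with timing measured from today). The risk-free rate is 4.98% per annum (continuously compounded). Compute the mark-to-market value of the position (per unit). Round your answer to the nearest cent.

-¥13.47

PV(remaining dividends) I = 0.60·e^(−0.0498·4/12) + 2.63·e^(−0.0498·8/12) = 3.1342
Current forward F = (S − I)·e^(rT) = (101.37 − 3.1342)·e^(0.0498·14/12) = 98.2358 × 1.059821 = 104.1124
Value (long) = (F − K)·e^(−rT) = (104.1124 − 89.84) × 0.943556 = 13.4668
Short position value = −(long value) = -¥13.47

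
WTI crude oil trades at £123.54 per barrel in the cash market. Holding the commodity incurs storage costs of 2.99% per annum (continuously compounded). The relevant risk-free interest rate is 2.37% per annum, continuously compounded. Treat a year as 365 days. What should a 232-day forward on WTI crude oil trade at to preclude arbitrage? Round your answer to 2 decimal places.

£127.82 per barrel

Net carry = r + u − y = 0.0237 + 0.0299 − 0.0000 = 0.0536
F = S·e^((r+u−y)T) = 123.54 · e^(0.0536 × 232/365) = 123.54 · e^0.034069
= 123.54 × 1.034656 = £127.82 per barrel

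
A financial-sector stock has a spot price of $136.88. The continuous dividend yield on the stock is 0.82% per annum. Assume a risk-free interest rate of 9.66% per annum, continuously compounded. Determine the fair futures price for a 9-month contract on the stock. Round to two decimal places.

$146.26

F = S·e^((r − q)T) = 136.88 · e^((0.0966 − 0.0082) × 9/12)
= 136.88 · e^0.066300 = 136.88 × 1.068547
F = $146.26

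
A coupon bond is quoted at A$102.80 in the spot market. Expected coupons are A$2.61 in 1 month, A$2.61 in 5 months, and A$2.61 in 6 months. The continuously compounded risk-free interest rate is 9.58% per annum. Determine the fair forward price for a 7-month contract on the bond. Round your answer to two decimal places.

A$100.69

PV(coupons) I = 2.61·e^(−0.0958·1/12) + 2.61·e^(−0.0958·5/12) + 2.61·e^(−0.0958·6/12)
I = 2.5892 + 2.5079 + 2.4879 = 7.5850
F = (S − I)·e^(rT) = (102.80 − 7.5850) · e^(0.0958·7/12)
= 95.2150 · e^0.055883 = 95.2150 × 1.057474 = A$100.69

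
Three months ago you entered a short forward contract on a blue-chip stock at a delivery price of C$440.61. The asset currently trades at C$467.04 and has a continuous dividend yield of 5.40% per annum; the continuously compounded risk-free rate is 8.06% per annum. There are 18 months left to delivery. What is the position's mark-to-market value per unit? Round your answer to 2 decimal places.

-C$40.27

Current fair forward for the remaining 18 months: F = S·e^((r − q)·T), (r − q) = 0.0806 − 0.0540 = 0.0266
F = 467.04 · e^(0.0266 × 18/12) = 467.04 × 1.040707 = 486.0518
Value of long forward = (F − K)·e^(−rT) = (486.0518 − 440.61) · e^(−0.0806·18/12)
= 45.4418 × 0.886123 = 40.27
Short position value = −(long value) = -C$40.27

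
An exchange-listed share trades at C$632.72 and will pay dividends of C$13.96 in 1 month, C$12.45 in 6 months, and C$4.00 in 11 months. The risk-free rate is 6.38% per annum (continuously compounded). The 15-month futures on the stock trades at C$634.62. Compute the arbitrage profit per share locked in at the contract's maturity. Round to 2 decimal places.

PV(dividends) I = 13.96·e^(−0.0638·1/12) + 12.45·e^(−0.0638·6/12) + 4.00·e^(−0.0638·11/12) = 29.7179
Fair futures F* = (S − I)·e^(rT) = (632.72 − 29.7179)·e^0.079750 = 603.0021 × 1.083016 = 653.0609
Market C$634.62 < fair 653.0609: forward underpriced → reverse cash-and-carry (short the stock, invest proceeds at r, pay the dividends, go long the forward).
Profit at T = |F_mkt − F*| = |634.62 − 653.0609| = C$18.44 per share

C$18.44 per share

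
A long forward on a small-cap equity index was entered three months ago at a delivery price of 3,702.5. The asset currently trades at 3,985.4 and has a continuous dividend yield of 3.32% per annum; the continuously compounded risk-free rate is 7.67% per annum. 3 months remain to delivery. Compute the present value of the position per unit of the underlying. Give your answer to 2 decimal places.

Current fair forward for the remaining 3 months: F = S·e^((r − q)·T), (r − q) = 0.0767 − 0.0332 = 0.0435
F = 3985.4 · e^(0.0435 × 3/12) = 3985.4 × 1.01093435 = 4028.9778
Value of long forward = (F − K)·e^(−rT) = (4028.9778 − 3702.5) · e^(−0.0767·3/12)
= 326.4778 × 0.98100767 = 320.28

320.28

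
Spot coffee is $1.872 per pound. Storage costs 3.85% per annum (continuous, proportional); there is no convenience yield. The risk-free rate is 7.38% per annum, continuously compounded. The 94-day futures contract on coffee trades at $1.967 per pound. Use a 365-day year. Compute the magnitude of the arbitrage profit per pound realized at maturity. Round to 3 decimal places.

Fair futures: F* = S·e^(carry·T), with carry = (r + u) = 0.0738 + 0.0385 = 0.1123
F* = 1.872 · e^(0.1123 × 94/365) = 1.872 · e^0.028921 = 1.872 × 1.029343 = $1.9269
Market $1.967 > fair $1.9269: forward overpriced → cash-and-carry (buy spot, short the forward).
At maturity, profit = |F_mkt − F*| = |1.967 − 1.9269| = $0.040 per pound

$0.040 per pound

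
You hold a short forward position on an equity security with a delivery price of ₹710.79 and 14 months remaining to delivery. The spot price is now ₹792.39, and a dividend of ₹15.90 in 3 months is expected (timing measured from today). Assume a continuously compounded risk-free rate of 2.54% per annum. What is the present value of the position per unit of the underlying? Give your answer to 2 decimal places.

-₹86.55

PV(remaining dividends) I = 15.90·e^(−0.0254·3/12) = 15.7994
Current forward F = (S − I)·e^(rT) = (792.39 − 15.7994)·e^(0.0254·14/12) = 776.5906 × 1.030077 = 799.9481
Value (long) = (F − K)·e^(−rT) = (799.9481 − 710.79) × 0.970801 = 86.5548
Short position value = −(long value) = -₹86.55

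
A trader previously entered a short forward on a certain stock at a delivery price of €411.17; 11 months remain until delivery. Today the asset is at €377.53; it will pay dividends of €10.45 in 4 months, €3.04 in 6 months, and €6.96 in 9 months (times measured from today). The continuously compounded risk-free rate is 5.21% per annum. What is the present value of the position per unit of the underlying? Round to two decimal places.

€34.39

PV(remaining dividends) I = 10.45·e^(−0.0521·4/12) + 3.04·e^(−0.0521·6/12) + 6.96·e^(−0.0521·9/12) = 19.9252
Current forward F = (S − I)·e^(rT) = (377.53 − 19.9252)·e^(0.0521·11/12) = 357.6048 × 1.048917 = 375.0978
Value (long) = (F − K)·e^(−rT) = (375.0978 − 411.17) × 0.953364 = -34.3899
Short position value = −(long value) = €34.39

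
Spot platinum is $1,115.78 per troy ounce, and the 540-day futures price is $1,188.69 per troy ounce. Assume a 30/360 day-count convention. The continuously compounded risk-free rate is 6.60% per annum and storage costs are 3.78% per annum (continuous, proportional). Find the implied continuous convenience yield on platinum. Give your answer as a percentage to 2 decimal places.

F = S·e^((r+u−y)T) ⇒ (r+u−y) = ln(F/S)/T
ln(1188.69/1115.78) = 0.063298; /T ⇒ 0.042199
y = r + u − ln(F/S)/T = 0.0660 + 0.0378 − 0.042199 = 0.061601
y = 6.16%

6.16%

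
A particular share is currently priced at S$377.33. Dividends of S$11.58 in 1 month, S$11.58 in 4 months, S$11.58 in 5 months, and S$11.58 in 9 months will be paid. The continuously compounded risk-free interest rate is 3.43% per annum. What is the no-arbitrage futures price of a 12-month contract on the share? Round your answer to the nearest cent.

S$343.21

PV(dividends) I = 11.58·e^(−0.0343·1/12) + 11.58·e^(−0.0343·4/12) + 11.58·e^(−0.0343·5/12) + 11.58·e^(−0.0343·9/12)
I = 11.5469 + 11.4484 + 11.4157 + 11.2859 = 45.6969
F = (S − I)·e^(rT) = (377.33 − 45.6969) · e^(0.0343·12/12)
= 331.6331 · e^0.034300 = 331.6331 × 1.034895 = S$343.21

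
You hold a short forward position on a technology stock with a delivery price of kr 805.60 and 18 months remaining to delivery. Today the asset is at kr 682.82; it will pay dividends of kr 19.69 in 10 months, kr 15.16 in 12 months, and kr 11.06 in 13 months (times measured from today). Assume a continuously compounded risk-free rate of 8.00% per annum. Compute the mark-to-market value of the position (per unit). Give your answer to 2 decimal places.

kr 74.24

PV(remaining dividends) I = 19.69·e^(−0.0800·10/12) + 15.16·e^(−0.0800·12/12) + 11.06·e^(−0.0800·13/12) = 42.5564
Current forward F = (S − I)·e^(rT) = (682.82 − 42.5564)·e^(0.0800·18/12) = 640.2636 × 1.127497 = 721.8953
Value (long) = (F − K)·e^(−rT) = (721.8953 − 805.60) × 0.886920 = -74.2394
Short position value = −(long value) = kr 74.24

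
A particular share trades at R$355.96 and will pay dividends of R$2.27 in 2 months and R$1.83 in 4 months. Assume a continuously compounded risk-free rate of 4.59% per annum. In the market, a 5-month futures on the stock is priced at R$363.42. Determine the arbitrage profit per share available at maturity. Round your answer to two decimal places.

PV(dividends) I = 2.27·e^(−0.0459·2/12) + 1.83·e^(−0.0459·4/12) = 4.0549
Fair futures F* = (S − I)·e^(rT) = (355.96 − 4.0549)·e^0.019125 = 351.9051 × 1.019309 = 358.7000
Market R$363.42 > fair 358.7000: forward overpriced → cash-and-carry (borrow at r, buy the stock and collect the dividends, short the forward).
Profit at T = |F_mkt − F*| = |363.42 − 358.7000| = R$4.72 per share

R$4.72 per share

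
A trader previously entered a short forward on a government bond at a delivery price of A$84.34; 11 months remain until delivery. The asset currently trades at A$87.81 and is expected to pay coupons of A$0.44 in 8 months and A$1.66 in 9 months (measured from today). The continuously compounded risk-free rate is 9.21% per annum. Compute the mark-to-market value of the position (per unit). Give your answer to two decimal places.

PV(remaining coupons) I = 0.44·e^(−0.0921·8/12) + 1.66·e^(−0.0921·9/12) = 1.9630
Current forward F = (S − I)·e^(rT) = (87.81 − 1.9630)·e^(0.0921·11/12) = 85.8470 × 1.088091 = 93.4093
Value (long) = (F − K)·e^(−rT) = (93.4093 − 84.34) × 0.919041 = 8.3351
Short position value = −(long value) = -A$8.34

-A$8.34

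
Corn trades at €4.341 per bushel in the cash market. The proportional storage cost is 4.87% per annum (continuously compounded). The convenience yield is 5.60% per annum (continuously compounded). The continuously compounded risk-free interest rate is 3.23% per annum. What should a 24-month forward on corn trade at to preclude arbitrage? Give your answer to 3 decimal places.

Net carry = r + u − y = 0.0323 + 0.0487 − 0.0560 = 0.0250
F = S·e^((r+u−y)T) = 4.341 · e^(0.0250 × 24/12) = 4.341 · e^0.050000
= 4.341 × 1.051271 = €4.564 per bushel

€4.564 per bushel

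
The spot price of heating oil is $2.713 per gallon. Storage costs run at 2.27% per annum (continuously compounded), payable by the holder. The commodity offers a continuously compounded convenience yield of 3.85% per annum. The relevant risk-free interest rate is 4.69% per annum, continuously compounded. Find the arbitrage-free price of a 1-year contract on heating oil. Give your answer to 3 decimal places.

$2.799 per gallon

Net carry = r + u − y = 0.0469 + 0.0227 − 0.0385 = 0.0311
F = S·e^((r+u−y)T) = 2.713 · e^(0.0311 × 1) = 2.713 · e^0.031100
= 2.713 × 1.031589 = $2.799 per gallon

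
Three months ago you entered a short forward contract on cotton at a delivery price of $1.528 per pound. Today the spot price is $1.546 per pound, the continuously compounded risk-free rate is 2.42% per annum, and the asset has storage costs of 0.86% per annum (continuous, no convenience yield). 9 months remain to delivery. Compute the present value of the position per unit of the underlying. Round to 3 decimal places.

-$0.055 per pound

Current fair forward for the remaining 9 months: F = S·e^((r + u)·T), (r + u) = 0.0242 + 0.0086 = 0.0328
F = 1.546 · e^(0.0328 × 9/12) = 1.546 × 1.024905 = 1.5845
Value of long forward = (F − K)·e^(−rT) = (1.5845 − 1.528) · e^(−0.0242·9/12)
= 0.0565 × 0.982014 = 0.055
Short position value = −(long value) = -$0.055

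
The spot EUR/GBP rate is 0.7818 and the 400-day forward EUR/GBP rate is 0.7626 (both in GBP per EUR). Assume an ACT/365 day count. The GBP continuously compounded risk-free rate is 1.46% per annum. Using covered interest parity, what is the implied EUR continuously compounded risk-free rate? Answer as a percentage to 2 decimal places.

F = S·e^((r_GBP − r_EUR)T) ⇒ r_EUR = r_GBP − ln(F/S)/T
ln(0.7626/0.7818) = -0.024865; /(400/365) = -0.022689
r_EUR = 0.0146 + 0.022689 = 0.037289
r_EUR = 3.73%

3.73%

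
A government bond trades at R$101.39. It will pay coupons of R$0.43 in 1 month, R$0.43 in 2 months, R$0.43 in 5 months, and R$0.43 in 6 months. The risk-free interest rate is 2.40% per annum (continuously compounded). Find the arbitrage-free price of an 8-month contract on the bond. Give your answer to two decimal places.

R$101.29

PV(coupons) I = 0.43·e^(−0.0240·1/12) + 0.43·e^(−0.0240·2/12) + 0.43·e^(−0.0240·5/12) + 0.43·e^(−0.0240·6/12)
I = 0.4291 + 0.4283 + 0.4257 + 0.4249 = 1.7080
F = (S − I)·e^(rT) = (101.39 − 1.7080) · e^(0.0240·8/12)
= 99.6820 · e^0.016000 = 99.6820 × 1.016129 = R$101.29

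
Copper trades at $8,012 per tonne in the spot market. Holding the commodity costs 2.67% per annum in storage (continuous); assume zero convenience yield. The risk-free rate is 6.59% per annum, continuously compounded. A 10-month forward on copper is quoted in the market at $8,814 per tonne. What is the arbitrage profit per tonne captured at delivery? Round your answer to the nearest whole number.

$159 per tonne

Fair forward: F* = S·e^(carry·T), with carry = (r + u) = 0.0659 + 0.0267 = 0.0926
F* = 8012 · e^(0.0926 × 10/12) = 8012 · e^0.077167 = 8012 × 1.080222 = $8654.7387
Market $8814 > fair $8654.7387: forward overpriced → cash-and-carry (buy spot, short the forward).
At maturity, profit = |F_mkt − F*| = |8814 − 8654.7387| = $159 per tonne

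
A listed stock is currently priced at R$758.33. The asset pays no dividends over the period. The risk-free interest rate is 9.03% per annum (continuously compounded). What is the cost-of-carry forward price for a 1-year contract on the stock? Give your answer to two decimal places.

R$829.99

F = S·e^(rT) = 758.33 · e^(0.0903 × 1)
= 758.33 · e^0.090300 = 758.33 × 1.094503
F = R$829.99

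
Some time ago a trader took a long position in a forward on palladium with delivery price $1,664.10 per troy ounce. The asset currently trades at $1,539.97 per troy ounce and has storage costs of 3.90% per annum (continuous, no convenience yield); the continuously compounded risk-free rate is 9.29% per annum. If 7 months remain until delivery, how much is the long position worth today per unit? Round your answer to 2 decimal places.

-$0.91 per troy ounce

Current fair forward for the remaining 7 months: F = S·e^((r + u)·T), (r + u) = 0.0929 + 0.0390 = 0.1319
F = 1539.97 · e^(0.1319 × 7/12) = 1539.97 × 1.07997908 = 1663.1354
Value of long forward = (F − K)·e^(−rT) = (1663.1354 − 1664.10) · e^(−0.0929·7/12)
= -0.9646 × 0.94725053 = -0.91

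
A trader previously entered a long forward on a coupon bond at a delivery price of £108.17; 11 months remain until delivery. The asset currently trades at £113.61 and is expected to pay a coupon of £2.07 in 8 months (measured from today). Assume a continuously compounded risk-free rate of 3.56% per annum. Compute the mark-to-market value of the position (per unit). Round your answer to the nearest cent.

£6.89

PV(remaining coupons) I = 2.07·e^(−0.0356·8/12) = 2.0215
Current forward F = (S − I)·e^(rT) = (113.61 − 2.0215)·e^(0.0356·11/12) = 111.5885 × 1.033172 = 115.2901
Value (long) = (F − K)·e^(−rT) = (115.2901 − 108.17) × 0.967893 = 6.8915
Value = £6.89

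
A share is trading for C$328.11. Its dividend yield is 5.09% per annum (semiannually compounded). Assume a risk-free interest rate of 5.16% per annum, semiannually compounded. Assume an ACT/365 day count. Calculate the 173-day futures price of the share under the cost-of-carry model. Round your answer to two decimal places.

F = S · (1+r/2)^(2T) / (1+q/2)^(2T)
= 328.11 × 1.024441 / 1.024109 = 328.11 × 1.000324
F = C$328.22

C$328.22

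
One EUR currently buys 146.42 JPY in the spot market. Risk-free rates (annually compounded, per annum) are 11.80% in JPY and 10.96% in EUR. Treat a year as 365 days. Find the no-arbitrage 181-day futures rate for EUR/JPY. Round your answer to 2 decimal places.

146.97

By covered interest parity, F = S · (1+r_JPY)^T / (1+r_EUR)^T
= 146.42 × 1.056871 / 1.052925 = 146.42 × 1.003748
F = 146.97 JPY per EUR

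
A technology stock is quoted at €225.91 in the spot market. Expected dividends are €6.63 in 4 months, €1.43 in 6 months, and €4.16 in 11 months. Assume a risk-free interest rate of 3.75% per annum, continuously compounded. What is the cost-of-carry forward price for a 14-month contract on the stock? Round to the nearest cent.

PV(dividends) I = 6.63·e^(−0.0375·4/12) + 1.43·e^(−0.0375·6/12) + 4.16·e^(−0.0375·11/12)
I = 6.5476 + 1.4034 + 4.0194 = 11.9704
F = (S − I)·e^(rT) = (225.91 − 11.9704) · e^(0.0375·14/12)
= 213.9396 · e^0.043750 = 213.9396 × 1.044721 = €223.51

€223.51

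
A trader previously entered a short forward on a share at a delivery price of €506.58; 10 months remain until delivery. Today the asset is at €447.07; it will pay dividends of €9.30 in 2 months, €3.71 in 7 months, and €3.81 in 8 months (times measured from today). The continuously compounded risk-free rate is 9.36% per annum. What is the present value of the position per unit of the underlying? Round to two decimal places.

€37.75

PV(remaining dividends) I = 9.30·e^(−0.0936·2/12) + 3.71·e^(−0.0936·7/12) + 3.81·e^(−0.0936·8/12) = 16.2484
Current forward F = (S − I)·e^(rT) = (447.07 − 16.2484)·e^(0.0936·10/12) = 430.8216 × 1.081123 = 465.7711
Value (long) = (F − K)·e^(−rT) = (465.7711 − 506.58) × 0.924964 = -37.7468
Short position value = −(long value) = €37.75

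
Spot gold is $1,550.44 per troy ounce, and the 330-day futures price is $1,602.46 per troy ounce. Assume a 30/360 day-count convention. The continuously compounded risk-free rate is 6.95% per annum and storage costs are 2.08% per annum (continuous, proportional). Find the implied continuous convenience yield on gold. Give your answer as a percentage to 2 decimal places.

5.43%

F = S·e^((r+u−y)T) ⇒ (r+u−y) = ln(F/S)/T
ln(1602.46/1550.44) = 0.033001; /T ⇒ 0.036001
y = r + u − ln(F/S)/T = 0.0695 + 0.0208 − 0.036001 = 0.054299
y = 5.43%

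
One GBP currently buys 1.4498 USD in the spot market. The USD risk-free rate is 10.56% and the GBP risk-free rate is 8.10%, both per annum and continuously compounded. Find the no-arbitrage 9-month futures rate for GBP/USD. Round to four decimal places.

1.4768

F = S·e^((r_USD − r_GBP)T) = 1.4498 · e^((0.1056 − 0.0810) × 9/12)
= 1.4498 · e^0.018450 = 1.4498 × 1.018621
F = 1.4768 USD per GBP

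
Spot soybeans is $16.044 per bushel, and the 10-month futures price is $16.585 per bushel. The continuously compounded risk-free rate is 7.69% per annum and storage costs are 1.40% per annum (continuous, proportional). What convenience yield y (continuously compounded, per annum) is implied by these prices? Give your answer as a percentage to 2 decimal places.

F = S·e^((r+u−y)T) ⇒ (r+u−y) = ln(F/S)/T
ln(16.585/16.044) = 0.033164; /T ⇒ 0.039797
y = r + u − ln(F/S)/T = 0.0769 + 0.0140 − 0.039797 = 0.051103
y = 5.11%

5.11%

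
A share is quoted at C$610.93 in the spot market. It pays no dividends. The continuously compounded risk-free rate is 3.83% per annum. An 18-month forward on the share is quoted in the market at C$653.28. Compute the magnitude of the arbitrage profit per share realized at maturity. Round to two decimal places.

C$6.22 per share

Fair forward: F* = S·e^(carry·T), with carry = r = 0.0383
F* = 610.93 · e^(0.0383 × 18/12) = 610.93 · e^0.057450 = 610.93 × 1.059132 = C$647.0555
Market C$653.28 > fair C$647.0555: forward overpriced → cash-and-carry (buy spot, short the forward).
At maturity, profit = |F_mkt − F*| = |653.28 − 647.0555| = C$6.22 per share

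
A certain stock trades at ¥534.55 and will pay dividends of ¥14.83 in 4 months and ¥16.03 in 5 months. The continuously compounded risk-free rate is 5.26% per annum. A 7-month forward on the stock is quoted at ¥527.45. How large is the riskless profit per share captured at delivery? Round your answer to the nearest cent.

¥7.44 per share

PV(dividends) I = 14.83·e^(−0.0526·4/12) + 16.03·e^(−0.0526·5/12) = 30.2547
Fair forward F* = (S − I)·e^(rT) = (534.55 − 30.2547)·e^0.030683 = 504.2953 × 1.031159 = 520.0086
Market ¥527.45 > fair 520.0086: forward overpriced → cash-and-carry (borrow at r, buy the stock and collect the dividends, short the forward).
Profit at T = |F_mkt − F*| = |527.45 − 520.0086| = ¥7.44 per share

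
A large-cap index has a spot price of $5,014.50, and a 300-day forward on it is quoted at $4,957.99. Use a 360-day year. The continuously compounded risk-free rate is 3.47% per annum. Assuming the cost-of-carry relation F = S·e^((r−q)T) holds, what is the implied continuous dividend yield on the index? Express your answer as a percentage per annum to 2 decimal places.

4.83%

From F = S·e^((r−q)T): (r − q) = ln(F/S)/T
ln(4957.99/5014.50) = ln(0.988731) = -0.011333
(r − q) = -0.011333 / (300/360) = -0.013600
q = r − ln(F/S)/T = 0.0347 + 0.013600 = 0.048300
q = 4.83%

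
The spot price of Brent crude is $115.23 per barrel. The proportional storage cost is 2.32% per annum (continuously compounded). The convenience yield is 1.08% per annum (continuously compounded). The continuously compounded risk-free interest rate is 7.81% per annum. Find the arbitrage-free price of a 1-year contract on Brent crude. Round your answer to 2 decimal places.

$126.14 per barrel

Net carry = r + u − y = 0.0781 + 0.0232 − 0.0108 = 0.0905
F = S·e^((r+u−y)T) = 115.23 · e^(0.0905 × 1) = 115.23 · e^0.090500
= 115.23 × 1.094722 = $126.14 per barrel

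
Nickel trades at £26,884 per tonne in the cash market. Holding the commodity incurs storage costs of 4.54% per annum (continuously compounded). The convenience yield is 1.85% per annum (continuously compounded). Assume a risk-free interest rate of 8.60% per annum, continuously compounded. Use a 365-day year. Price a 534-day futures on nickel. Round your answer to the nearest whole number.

£31,712 per tonne

Net carry = r + u − y = 0.0860 + 0.0454 − 0.0185 = 0.1129
F = S·e^((r+u−y)T) = 26884 · e^(0.1129 × 534/365) = 26884 · e^0.165174
= 26884 × 1.179598 = £31,712 per tonne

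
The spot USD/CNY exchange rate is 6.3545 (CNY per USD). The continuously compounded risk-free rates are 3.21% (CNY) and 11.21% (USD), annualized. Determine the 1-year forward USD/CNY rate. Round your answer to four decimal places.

5.8659

F = S·e^((r_CNY − r_USD)T) = 6.3545 · e^((0.0321 − 0.1121) × 1)
= 6.3545 · e^-0.080000 = 6.3545 × 0.923116
F = 5.8659 CNY per USD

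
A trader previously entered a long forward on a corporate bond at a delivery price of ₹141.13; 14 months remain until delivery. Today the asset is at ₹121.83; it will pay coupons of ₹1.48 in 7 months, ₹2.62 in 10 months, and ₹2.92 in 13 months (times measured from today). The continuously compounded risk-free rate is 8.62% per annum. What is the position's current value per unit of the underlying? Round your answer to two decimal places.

PV(remaining coupons) I = 1.48·e^(−0.0862·7/12) + 2.62·e^(−0.0862·10/12) + 2.92·e^(−0.0862·13/12) = 6.5055
Current forward F = (S − I)·e^(rT) = (121.83 − 6.5055)·e^(0.0862·14/12) = 115.3245 × 1.105797 = 127.5255
Value (long) = (F − K)·e^(−rT) = (127.5255 − 141.13) × 0.904325 = -12.3029
Value = -₹12.30

-₹12.30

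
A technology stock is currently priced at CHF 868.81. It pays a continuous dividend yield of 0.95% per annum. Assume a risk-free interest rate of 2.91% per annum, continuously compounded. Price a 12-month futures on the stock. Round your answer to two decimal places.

F = S·e^((r − q)T) = 868.81 · e^((0.0291 − 0.0095) × 12/12)
= 868.81 · e^0.019600 = 868.81 × 1.019793
F = CHF 886.01

CHF 886.01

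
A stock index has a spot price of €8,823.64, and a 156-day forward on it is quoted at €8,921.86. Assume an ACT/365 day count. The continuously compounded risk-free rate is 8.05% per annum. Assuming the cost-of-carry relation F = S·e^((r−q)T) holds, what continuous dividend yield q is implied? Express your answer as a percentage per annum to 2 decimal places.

From F = S·e^((r−q)T): (r − q) = ln(F/S)/T
ln(8921.86/8823.64) = ln(1.011131) = 0.011070
(r − q) = 0.011070 / (156/365) = 0.025901
q = r − ln(F/S)/T = 0.0805 − 0.025901 = 0.054599
q = 5.46%

5.46%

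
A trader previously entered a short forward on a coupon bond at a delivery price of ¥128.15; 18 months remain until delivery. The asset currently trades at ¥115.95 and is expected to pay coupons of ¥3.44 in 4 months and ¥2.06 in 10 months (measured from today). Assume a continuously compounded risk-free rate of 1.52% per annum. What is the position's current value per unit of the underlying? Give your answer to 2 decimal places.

PV(remaining coupons) I = 3.44·e^(−0.0152·4/12) + 2.06·e^(−0.0152·10/12) = 5.4567
Current forward F = (S − I)·e^(rT) = (115.95 − 5.4567)·e^(0.0152·18/12) = 110.4933 × 1.023062 = 113.0415
Value (long) = (F − K)·e^(−rT) = (113.0415 − 128.15) × 0.977458 = -14.7679
Short position value = −(long value) = ¥14.77

¥14.77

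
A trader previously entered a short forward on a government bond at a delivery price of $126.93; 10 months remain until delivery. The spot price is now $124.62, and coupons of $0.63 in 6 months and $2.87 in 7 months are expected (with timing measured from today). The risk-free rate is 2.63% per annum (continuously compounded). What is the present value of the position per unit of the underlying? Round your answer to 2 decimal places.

$3.01

PV(remaining coupons) I = 0.63·e^(−0.0263·6/12) + 2.87·e^(−0.0263·7/12) = 3.4481
Current forward F = (S − I)·e^(rT) = (124.62 − 3.4481)·e^(0.0263·10/12) = 121.1719 × 1.022159 = 123.8569
Value (long) = (F − K)·e^(−rT) = (123.8569 − 126.93) × 0.978322 = -3.0065
Short position value = −(long value) = $3.01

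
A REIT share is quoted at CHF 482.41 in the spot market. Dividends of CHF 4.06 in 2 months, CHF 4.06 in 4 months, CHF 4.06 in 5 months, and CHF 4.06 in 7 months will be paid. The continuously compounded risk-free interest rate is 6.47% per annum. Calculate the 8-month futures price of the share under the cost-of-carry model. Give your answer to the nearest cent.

CHF 487.12

PV(dividends) I = 4.06·e^(−0.0647·2/12) + 4.06·e^(−0.0647·4/12) + 4.06·e^(−0.0647·5/12) + 4.06·e^(−0.0647·7/12)
I = 4.0165 + 3.9734 + 3.9520 + 3.9096 = 15.8515
F = (S − I)·e^(rT) = (482.41 − 15.8515) · e^(0.0647·8/12)
= 466.5585 · e^0.043133 = 466.5585 × 1.044077 = CHF 487.12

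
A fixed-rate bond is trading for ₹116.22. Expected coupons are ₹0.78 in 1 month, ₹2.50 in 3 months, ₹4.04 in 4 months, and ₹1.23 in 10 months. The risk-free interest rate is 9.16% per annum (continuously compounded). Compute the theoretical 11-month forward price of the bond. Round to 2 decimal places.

₹117.40

PV(coupons) I = 0.78·e^(−0.0916·1/12) + 2.50·e^(−0.0916·3/12) + 4.04·e^(−0.0916·4/12) + 1.23·e^(−0.0916·10/12)
I = 0.7741 + 2.4434 + 3.9185 + 1.1396 = 8.2756
F = (S − I)·e^(rT) = (116.22 − 8.2756) · e^(0.0916·11/12)
= 107.9444 · e^0.083967 = 107.9444 × 1.087593 = ₹117.40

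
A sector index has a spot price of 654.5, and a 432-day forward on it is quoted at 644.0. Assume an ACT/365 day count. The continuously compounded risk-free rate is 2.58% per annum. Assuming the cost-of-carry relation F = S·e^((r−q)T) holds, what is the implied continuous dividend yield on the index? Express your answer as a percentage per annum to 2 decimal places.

From F = S·e^((r−q)T): (r − q) = ln(F/S)/T
ln(644.0/654.5) = ln(0.983957) = -0.016173
(r − q) = -0.016173 / (432/365) = -0.013665
q = r − ln(F/S)/T = 0.0258 + 0.013665 = 0.039465
q = 3.95%

3.95%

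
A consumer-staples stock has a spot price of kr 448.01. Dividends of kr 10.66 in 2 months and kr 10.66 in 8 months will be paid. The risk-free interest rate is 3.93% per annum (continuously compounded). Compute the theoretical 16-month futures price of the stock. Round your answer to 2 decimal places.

PV(dividends) I = 10.66·e^(−0.0393·2/12) + 10.66·e^(−0.0393·8/12)
I = 10.5904 + 10.3843 = 20.9747
F = (S − I)·e^(rT) = (448.01 − 20.9747) · e^(0.0393·16/12)
= 427.0353 · e^0.052400 = 427.0353 × 1.053797 = kr 450.01

kr 450.01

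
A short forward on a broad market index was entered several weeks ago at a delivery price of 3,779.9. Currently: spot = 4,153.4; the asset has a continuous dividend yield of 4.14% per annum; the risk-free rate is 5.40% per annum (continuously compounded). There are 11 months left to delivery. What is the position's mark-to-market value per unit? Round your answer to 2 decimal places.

-401.38

Current fair forward for the remaining 11 months: F = S·e^((r − q)·T), (r − q) = 0.0540 − 0.0414 = 0.0126
F = 4153.4 · e^(0.0126 × 11/12) = 4153.4 × 1.01161696 = 4201.6499
Value of long forward = (F − K)·e^(−rT) = (4201.6499 − 3779.9) · e^(−0.0540·11/12)
= 421.7499 × 0.95170516 = 401.38
Short position value = −(long value) = -401.38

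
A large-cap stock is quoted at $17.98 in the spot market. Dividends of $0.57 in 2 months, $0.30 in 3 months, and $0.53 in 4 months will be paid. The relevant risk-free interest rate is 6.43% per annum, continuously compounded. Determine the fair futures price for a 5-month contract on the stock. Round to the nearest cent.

$17.05

PV(dividends) I = 0.57·e^(−0.0643·2/12) + 0.30·e^(−0.0643·3/12) + 0.53·e^(−0.0643·4/12)
I = 0.5639 + 0.2952 + 0.5188 = 1.3779
F = (S − I)·e^(rT) = (17.98 − 1.3779) · e^(0.0643·5/12)
= 16.6021 · e^0.026792 = 16.6021 × 1.027154 = $17.05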